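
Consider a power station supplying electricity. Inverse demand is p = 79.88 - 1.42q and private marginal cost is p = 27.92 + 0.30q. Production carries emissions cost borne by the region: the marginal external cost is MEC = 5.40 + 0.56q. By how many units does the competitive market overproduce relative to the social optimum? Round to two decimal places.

Market equilibrium (private): 27.92 + 0.30q = 79.88 - 1.42q → q_m = 30.2093.
Social marginal cost = private MC + MEC = 33.32 + 0.86q.
Set SMC = demand: 33.32 + 0.86q = 79.88 - 1.42q → q* = 20.4211.
Gap = |30.2093 − 20.4211| = 9.7882.

9.79 units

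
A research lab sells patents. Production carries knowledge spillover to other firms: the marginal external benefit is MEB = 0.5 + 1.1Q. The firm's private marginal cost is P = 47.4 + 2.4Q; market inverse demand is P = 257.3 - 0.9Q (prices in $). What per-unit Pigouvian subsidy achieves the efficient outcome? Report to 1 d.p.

Social marginal cost = private MC − MEB = 46.9 + 1.3Q.
Set SMC = demand: 46.9 + 1.3Q = 257.3 - 0.9Q → Q* = 95.6364.
The Pigouvian subsidy equals MEB at Q*: 0.5 + 1.1×95.6364 = 105.7000.

subsidy = $105.7 per unit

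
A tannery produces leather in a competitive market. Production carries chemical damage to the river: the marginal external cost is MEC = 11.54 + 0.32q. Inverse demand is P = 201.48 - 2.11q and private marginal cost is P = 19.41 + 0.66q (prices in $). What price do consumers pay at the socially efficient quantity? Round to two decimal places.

P = $85.03

Social marginal cost = private MC + MEC = 30.95 + 0.98q.
Set SMC = demand: 30.95 + 0.98q = 201.48 - 2.11q → q* = 55.1877.
Consumer price on the demand curve at q*: 201.48 − 2.11×55.1877 = 85.0340.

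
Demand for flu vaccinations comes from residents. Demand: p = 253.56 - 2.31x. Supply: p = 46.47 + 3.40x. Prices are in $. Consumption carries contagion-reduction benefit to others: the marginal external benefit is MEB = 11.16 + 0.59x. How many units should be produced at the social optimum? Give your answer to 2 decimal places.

x* = 42.63

Social marginal benefit = demand + MEB = 264.72 - 1.72x.
Set SMB = MC: 264.72 - 1.72x = 46.47 + 3.40x → x* = 42.6270.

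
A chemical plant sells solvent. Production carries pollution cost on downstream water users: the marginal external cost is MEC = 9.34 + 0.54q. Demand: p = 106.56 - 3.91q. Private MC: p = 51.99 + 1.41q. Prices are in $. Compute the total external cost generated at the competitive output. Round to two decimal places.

Market equilibrium (private): 51.99 + 1.41q = 106.56 - 3.91q → q_m = 10.2575.
Total external cost = ∫₀^{q_m} (9.34 + 0.54q) dq = 9.34×10.2575 + ½×0.54×10.2575² = 124.2135.

$124.21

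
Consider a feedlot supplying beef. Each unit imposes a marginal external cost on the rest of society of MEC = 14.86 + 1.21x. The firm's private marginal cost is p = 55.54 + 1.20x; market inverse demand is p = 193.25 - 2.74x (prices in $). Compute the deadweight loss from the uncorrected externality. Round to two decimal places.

Market equilibrium (private): 55.54 + 1.20x = 193.25 - 2.74x → x_m = 34.9518.
Social marginal cost = private MC + MEC = 70.40 + 2.41x.
Set SMC = demand: 70.40 + 2.41x = 193.25 - 2.74x → x* = 23.8544.
Height of the DWL triangle at x_m is SMC(x_m) − demand(x_m) = MEC(x_m) = 57.1516.
DWL = ½ × 11.0974 × 57.1516 = 317.1171.

DWL = $317.12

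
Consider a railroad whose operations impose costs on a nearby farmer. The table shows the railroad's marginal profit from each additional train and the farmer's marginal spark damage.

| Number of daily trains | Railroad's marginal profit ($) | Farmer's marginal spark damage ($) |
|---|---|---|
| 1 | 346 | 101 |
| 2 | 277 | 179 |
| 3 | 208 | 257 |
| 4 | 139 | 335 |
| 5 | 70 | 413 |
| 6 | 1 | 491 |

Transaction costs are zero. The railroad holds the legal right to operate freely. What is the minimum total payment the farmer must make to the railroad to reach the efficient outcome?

Left alone the railroad would choose level 6 (marginal profit stays positive).
Efficient level: k* = 2 (marginal profit ≥ marginal spark damage through 2).
The farmer must at least cover the railroad's forgone profit from cutting 6→2: 208 + 139 + 70 + 1 = 418.

$418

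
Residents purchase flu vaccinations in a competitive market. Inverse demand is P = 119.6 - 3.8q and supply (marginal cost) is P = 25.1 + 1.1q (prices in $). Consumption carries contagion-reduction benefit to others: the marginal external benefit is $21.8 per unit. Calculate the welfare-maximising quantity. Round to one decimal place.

q* = 23.7

Social marginal benefit = demand + MEB = 141.4 - 3.8q.
Set SMB = MC: 141.4 - 3.8q = 25.1 + 1.1q → q* = 23.7347.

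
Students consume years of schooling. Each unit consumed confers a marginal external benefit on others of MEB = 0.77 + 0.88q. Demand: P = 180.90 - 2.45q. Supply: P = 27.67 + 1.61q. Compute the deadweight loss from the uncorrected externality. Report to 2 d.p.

DWL = 181.57

Market equilibrium (private): 27.67 + 1.61q = 180.90 - 2.45q → q_m = 37.7414.
Social marginal benefit = demand + MEB = 181.67 - 1.57q.
Set SMB = MC: 181.67 - 1.57q = 27.67 + 1.61q → q* = 48.4277.
The loss is the area between SMB and MC from q* to q_m; with linear curves that's a triangle of height MEB(q_m).
DWL = ½ × 10.6863 × 33.9824 = 181.5731.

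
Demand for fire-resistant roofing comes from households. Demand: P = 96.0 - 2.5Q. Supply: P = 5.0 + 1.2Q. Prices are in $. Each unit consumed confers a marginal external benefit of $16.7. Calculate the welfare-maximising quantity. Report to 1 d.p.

Social marginal benefit = demand + MEB = 112.7 - 2.5Q.
Set SMB = MC: 112.7 - 2.5Q = 5.0 + 1.2Q → Q* = 29.1081.

Q* = 29.1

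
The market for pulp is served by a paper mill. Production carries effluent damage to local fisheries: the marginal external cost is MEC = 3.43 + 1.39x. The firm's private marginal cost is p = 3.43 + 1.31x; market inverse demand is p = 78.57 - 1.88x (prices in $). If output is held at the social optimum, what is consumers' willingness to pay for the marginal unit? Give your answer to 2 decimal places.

Social marginal cost = private MC + MEC = 6.86 + 2.70x.
Set SMC = demand: 6.86 + 2.70x = 78.57 - 1.88x → x* = 15.6572.
Consumer price on the demand curve at x*: 78.57 − 1.88×15.6572 = 49.1345.

P = $49.13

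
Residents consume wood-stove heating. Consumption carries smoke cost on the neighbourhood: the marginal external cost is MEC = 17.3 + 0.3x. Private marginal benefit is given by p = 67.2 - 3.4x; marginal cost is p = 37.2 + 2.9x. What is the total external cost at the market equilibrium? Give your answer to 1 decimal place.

Market equilibrium (private): 37.2 + 2.9x = 67.2 - 3.4x → x_m = 4.7619.
Total external cost = ∫₀^{x_m} (17.3 + 0.3x) dx = 17.3×4.7619 + ½×0.3×4.7619² = 85.7822.

85.8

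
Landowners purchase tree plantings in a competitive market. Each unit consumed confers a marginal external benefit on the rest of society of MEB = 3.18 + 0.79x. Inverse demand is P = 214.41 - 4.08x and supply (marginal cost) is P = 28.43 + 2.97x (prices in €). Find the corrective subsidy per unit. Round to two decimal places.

Social marginal benefit = demand + MEB = 217.59 - 3.29x.
Set SMB = MC: 217.59 - 3.29x = 28.43 + 2.97x → x* = 30.2173.
The Pigouvian subsidy equals MEB at x*: 3.18 + 0.79×30.2173 = 27.0517.

subsidy = €27.05 per unit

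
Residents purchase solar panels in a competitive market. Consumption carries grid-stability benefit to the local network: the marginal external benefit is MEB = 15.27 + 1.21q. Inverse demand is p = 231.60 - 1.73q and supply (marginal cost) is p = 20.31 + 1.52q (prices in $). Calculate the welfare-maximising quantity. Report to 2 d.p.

Social marginal benefit = demand + MEB = 246.87 - 0.52q.
Set SMB = MC: 246.87 - 0.52q = 20.31 + 1.52q → q* = 111.0588.

q* = 111.06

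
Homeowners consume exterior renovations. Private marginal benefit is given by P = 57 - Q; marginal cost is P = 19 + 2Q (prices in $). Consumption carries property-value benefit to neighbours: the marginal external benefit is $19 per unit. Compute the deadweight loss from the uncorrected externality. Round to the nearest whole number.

Market equilibrium (private): 19 + 2Q = 57 - Q → Q_m = 12.6667.
Social marginal benefit = demand + MEB = 76 - Q.
Set SMB = MC: 76 - Q = 19 + 2Q → Q* = 19.0000.
Between Q* and Q_m the wedge SMB − MC runs linearly from 0 to MEB(Q_m), so the loss is a triangle.
DWL = ½ × 6.3333 × 19.0000 = 60.1664.

DWL = $60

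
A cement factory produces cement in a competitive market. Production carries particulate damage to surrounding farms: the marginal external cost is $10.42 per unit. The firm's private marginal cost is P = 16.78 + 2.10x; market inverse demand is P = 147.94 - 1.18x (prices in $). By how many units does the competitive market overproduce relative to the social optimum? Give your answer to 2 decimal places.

Market equilibrium (private): 16.78 + 2.10x = 147.94 - 1.18x → x_m = 39.9878.
Social marginal cost = private MC + MEC = 27.20 + 2.10x.
Set SMC = demand: 27.20 + 2.10x = 147.94 - 1.18x → x* = 36.8110.
Gap = |39.9878 − 36.8110| = 3.1768.

3.18 units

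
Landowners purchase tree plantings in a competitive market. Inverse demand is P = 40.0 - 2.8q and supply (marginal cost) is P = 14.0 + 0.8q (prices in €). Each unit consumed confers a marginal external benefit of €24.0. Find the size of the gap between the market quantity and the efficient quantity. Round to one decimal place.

6.7 units

Market equilibrium (private): 14.0 + 0.8q = 40.0 - 2.8q → q_m = 7.2222.
Social marginal benefit = demand + MEB = 64.0 - 2.8q.
Set SMB = MC: 64.0 - 2.8q = 14.0 + 0.8q → q* = 13.8889.
Gap = |7.2222 − 13.8889| = 6.6667.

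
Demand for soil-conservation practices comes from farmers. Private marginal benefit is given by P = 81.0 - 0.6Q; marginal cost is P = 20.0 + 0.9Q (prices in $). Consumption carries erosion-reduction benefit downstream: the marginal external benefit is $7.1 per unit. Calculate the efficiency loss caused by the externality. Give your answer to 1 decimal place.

DWL = $16.8

Market equilibrium (private): 20.0 + 0.9Q = 81.0 - 0.6Q → Q_m = 40.6667.
Social marginal benefit = demand + MEB = 88.1 - 0.6Q.
Set SMB = MC: 88.1 - 0.6Q = 20.0 + 0.9Q → Q* = 45.4000.
The welfare-loss triangle has base |Q_m − Q*| and height MEB(Q_m) (the vertical gap between SMB and MC is zero at Q* and MEB at Q_m).
DWL = ½ × 4.7333 × 7.1000 = 16.8032.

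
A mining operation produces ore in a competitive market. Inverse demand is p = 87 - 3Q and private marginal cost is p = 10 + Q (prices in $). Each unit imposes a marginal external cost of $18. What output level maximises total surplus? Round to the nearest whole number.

Social marginal cost = private MC + MEC = 28 + Q.
Set SMC = demand: 28 + Q = 87 - 3Q → Q* = 14.7500.

Q* = 15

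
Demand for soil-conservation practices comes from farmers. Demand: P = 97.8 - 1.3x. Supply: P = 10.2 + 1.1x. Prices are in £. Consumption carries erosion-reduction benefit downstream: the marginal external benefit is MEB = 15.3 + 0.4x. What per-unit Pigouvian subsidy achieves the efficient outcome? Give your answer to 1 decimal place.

subsidy = £35.9 per unit

Social marginal benefit = demand + MEB = 113.1 - 0.9x.
Set SMB = MC: 113.1 - 0.9x = 10.2 + 1.1x → x* = 51.4500.
The Pigouvian subsidy equals MEB at x*: 15.3 + 0.4×51.4500 = 35.8800.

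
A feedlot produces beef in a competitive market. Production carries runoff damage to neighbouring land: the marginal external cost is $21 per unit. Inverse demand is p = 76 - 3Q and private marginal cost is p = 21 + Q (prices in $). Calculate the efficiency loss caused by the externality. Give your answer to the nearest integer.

DWL = $55

Market equilibrium (private): 21 + Q = 76 - 3Q → Q_m = 13.7500.
Social marginal cost = private MC + MEC = 42 + Q.
Set SMC = demand: 42 + Q = 76 - 3Q → Q* = 8.5000.
The welfare-loss triangle has base |Q_m − Q*| and height MEC(Q_m) (the vertical gap between SMC and demand is zero at Q* and MEC at Q_m).
DWL = ½ × 5.2500 × 21.0000 = 55.1250.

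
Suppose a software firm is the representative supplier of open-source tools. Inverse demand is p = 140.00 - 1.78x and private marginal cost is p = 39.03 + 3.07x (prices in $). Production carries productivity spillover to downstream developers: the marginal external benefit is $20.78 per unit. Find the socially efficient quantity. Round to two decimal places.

Social marginal cost = private MC − MEB = 18.25 + 3.07x.
Set SMC = demand: 18.25 + 3.07x = 140.00 - 1.78x → x* = 25.1031.

x* = 25.10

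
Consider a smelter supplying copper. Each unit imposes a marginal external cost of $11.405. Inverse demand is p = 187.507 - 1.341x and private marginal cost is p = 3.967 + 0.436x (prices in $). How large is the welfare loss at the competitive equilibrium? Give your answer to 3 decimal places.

Market equilibrium (private): 3.967 + 0.436x = 187.507 - 1.341x → x_m = 103.2864.
Social marginal cost = private MC + MEC = 15.372 + 0.436x.
Set SMC = demand: 15.372 + 0.436x = 187.507 - 1.341x → x* = 96.8683.
The loss is the area between SMC and demand from x* to x_m; with linear curves that's a triangle of height MEC(x_m).
DWL = ½ × 6.4181 × 11.4050 = 36.5992.

DWL = $36.599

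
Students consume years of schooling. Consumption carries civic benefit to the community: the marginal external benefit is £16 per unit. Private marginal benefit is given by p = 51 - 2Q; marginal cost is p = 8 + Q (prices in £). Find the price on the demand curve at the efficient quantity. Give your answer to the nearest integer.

Social marginal benefit = demand + MEB = 67 - 2Q.
Set SMB = MC: 67 - 2Q = 8 + Q → Q* = 19.6667.
Consumer price on the demand curve at Q*: 51 − 2×19.6667 = 11.6666.

P = £12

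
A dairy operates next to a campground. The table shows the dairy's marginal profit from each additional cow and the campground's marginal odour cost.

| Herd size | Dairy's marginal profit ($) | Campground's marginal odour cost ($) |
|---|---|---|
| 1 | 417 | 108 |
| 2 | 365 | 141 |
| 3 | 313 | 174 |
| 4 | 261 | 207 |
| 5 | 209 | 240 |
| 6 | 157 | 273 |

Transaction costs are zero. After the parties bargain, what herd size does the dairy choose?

4

Bargaining reaches the level where marginal profit last exceeds marginal odour cost.
That holds through level 4 (261 ≥ 207) but not at 5 (209 < 240).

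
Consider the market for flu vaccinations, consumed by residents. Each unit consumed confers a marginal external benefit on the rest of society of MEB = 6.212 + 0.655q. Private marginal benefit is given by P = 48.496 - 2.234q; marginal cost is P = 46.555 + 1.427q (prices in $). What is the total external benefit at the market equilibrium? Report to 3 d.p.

Market equilibrium (private): 46.555 + 1.427q = 48.496 - 2.234q → q_m = 0.5302.
Total external benefit = ∫₀^{q_m} (6.212 + 0.655q) dq = 6.212×0.5302 + ½×0.655×0.5302² = 3.3857.

$3.386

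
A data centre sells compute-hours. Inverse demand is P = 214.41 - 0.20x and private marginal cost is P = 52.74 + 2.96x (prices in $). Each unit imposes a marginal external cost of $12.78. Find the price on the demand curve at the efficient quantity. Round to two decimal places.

Social marginal cost = private MC + MEC = 65.52 + 2.96x.
Set SMC = demand: 65.52 + 2.96x = 214.41 - 0.20x → x* = 47.1171.
Consumer price on the demand curve at x*: 214.41 − 0.20×47.1171 = 204.9866.

P = $204.99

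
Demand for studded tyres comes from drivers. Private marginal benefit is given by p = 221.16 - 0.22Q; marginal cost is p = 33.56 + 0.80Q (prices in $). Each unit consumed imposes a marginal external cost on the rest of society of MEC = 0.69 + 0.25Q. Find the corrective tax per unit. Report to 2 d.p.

tax = $37.48 per unit

Social marginal benefit = demand − MEC = 220.47 - 0.47Q.
Set SMB = MC: 220.47 - 0.47Q = 33.56 + 0.80Q → Q* = 147.1732.
The Pigouvian tax equals MEC at Q*: 0.69 + 0.25×147.1732 = 37.4833.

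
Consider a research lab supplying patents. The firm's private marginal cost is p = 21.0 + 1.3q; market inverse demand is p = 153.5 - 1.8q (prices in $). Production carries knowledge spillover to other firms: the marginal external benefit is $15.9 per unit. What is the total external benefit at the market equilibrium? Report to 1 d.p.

$679.6

Market equilibrium (private): 21.0 + 1.3q = 153.5 - 1.8q → q_m = 42.7419.
Total external benefit = MEB × q_m = 15.9 × 42.7419 = 679.5962.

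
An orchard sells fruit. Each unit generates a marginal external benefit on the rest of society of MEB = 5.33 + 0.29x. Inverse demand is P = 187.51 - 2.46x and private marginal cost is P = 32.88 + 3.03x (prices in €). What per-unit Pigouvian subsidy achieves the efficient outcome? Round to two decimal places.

Social marginal cost = private MC − MEB = 27.55 + 2.74x.
Set SMC = demand: 27.55 + 2.74x = 187.51 - 2.46x → x* = 30.7615.
The Pigouvian subsidy equals MEB at x*: 5.33 + 0.29×30.7615 = 14.2508.

subsidy = €14.25 per unit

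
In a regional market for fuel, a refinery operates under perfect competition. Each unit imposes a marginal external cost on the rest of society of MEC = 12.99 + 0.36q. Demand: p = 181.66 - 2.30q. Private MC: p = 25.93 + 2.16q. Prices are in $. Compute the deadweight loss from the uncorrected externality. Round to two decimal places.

Market equilibrium (private): 25.93 + 2.16q = 181.66 - 2.30q → q_m = 34.9170.
Social marginal cost = private MC + MEC = 38.92 + 2.52q.
Set SMC = demand: 38.92 + 2.52q = 181.66 - 2.30q → q* = 29.6141.
The loss is the area between SMC and demand from q* to q_m; with linear curves that's a triangle of height MEC(q_m).
DWL = ½ × 5.3029 × 25.5601 = 67.7713.

DWL = $67.77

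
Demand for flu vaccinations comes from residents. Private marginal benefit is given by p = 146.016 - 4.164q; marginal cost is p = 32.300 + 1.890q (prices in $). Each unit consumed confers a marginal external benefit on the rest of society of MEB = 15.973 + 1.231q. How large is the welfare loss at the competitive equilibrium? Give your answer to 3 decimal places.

DWL = $158.456

Market equilibrium (private): 32.300 + 1.890q = 146.016 - 4.164q → q_m = 18.7836.
Social marginal benefit = demand + MEB = 161.989 - 2.933q.
Set SMB = MC: 161.989 - 2.933q = 32.300 + 1.890q → q* = 26.8897.
The welfare-loss triangle has base |q_m − q*| and height MEB(q_m) (the vertical gap between SMB and MC is zero at q* and MEB at q_m).
DWL = ½ × 8.1061 × 39.0956 = 158.4564.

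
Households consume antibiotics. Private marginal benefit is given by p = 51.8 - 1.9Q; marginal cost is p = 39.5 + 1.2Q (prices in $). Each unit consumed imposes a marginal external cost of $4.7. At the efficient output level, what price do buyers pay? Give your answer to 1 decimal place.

Social marginal benefit = demand − MEC = 47.1 - 1.9Q.
Set SMB = MC: 47.1 - 1.9Q = 39.5 + 1.2Q → Q* = 2.4516.
Consumer price on the demand curve at Q*: 51.8 − 1.9×2.4516 = 47.1420.

P = $47.1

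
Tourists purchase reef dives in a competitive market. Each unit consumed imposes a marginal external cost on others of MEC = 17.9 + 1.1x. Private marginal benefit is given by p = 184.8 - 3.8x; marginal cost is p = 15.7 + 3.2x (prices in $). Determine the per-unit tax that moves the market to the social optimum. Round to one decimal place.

Social marginal benefit = demand − MEC = 166.9 - 4.9x.
Set SMB = MC: 166.9 - 4.9x = 15.7 + 3.2x → x* = 18.6667.
The Pigouvian tax equals MEC at x*: 17.9 + 1.1×18.6667 = 38.4334.

tax = $38.4 per unit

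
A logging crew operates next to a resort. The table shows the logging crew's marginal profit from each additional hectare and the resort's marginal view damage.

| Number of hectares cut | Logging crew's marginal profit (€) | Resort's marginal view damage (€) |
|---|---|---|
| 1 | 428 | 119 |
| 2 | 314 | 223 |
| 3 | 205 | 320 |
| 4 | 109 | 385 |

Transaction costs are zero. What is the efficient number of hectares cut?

2

Bargaining reaches the level where marginal profit last exceeds marginal view damage.
That holds through level 2 (314 ≥ 223) but not at 3 (205 < 320).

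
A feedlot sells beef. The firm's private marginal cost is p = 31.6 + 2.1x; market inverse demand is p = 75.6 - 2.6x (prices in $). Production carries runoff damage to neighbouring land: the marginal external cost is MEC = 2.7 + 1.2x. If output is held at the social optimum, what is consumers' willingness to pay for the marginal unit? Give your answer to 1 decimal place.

Social marginal cost = private MC + MEC = 34.3 + 3.3x.
Set SMC = demand: 34.3 + 3.3x = 75.6 - 2.6x → x* = 7.0000.
Consumer price on the demand curve at x*: 75.6 − 2.6×7.0000 = 57.4000.

P = $57.4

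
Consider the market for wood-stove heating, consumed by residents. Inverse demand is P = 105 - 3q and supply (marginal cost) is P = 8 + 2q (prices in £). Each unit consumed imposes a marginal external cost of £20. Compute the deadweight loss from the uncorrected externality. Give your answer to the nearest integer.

DWL = £40

Market equilibrium (private): 8 + 2q = 105 - 3q → q_m = 19.4000.
Social marginal benefit = demand − MEC = 85 - 3q.
Set SMB = MC: 85 - 3q = 8 + 2q → q* = 15.4000.
The loss is the area between SMB and MC from q* to q_m; with linear curves that's a triangle of height MEC(q_m).
DWL = ½ × 4.0000 × 20.0000 = 40.0000.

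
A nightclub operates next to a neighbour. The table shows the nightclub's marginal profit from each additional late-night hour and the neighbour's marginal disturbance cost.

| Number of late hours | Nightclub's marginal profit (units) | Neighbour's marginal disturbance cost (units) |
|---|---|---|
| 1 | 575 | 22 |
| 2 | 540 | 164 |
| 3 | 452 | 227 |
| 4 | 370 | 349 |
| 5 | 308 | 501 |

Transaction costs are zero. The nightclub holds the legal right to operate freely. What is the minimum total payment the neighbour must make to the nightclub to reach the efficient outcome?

Left alone the nightclub would choose level 5 (marginal profit stays positive).
Efficient level: k* = 4 (marginal profit ≥ marginal disturbance cost through 4).
The neighbour must at least cover the nightclub's forgone profit from cutting 5→4: 308 = 308.

308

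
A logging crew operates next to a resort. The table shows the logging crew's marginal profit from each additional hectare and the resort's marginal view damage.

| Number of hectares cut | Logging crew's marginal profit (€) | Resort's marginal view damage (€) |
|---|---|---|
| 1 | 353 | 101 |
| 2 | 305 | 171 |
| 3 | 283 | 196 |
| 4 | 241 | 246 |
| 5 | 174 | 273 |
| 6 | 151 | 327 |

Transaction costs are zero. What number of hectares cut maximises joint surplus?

Bargaining reaches the level where marginal profit last exceeds marginal view damage.
That holds through level 3 (283 ≥ 196) but not at 4 (241 < 246).

3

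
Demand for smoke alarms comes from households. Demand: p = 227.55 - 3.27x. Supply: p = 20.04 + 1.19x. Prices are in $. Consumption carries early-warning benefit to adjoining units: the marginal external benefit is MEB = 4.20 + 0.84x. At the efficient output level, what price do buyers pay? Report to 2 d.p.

P = $36.31

Social marginal benefit = demand + MEB = 231.75 - 2.43x.
Set SMB = MC: 231.75 - 2.43x = 20.04 + 1.19x → x* = 58.4834.
Consumer price on the demand curve at x*: 227.55 − 3.27×58.4834 = 36.3093.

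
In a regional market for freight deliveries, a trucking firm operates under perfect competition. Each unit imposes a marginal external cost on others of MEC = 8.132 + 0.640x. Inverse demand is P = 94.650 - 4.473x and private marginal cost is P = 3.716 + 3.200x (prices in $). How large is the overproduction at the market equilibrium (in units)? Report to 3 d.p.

Market equilibrium (private): 3.716 + 3.200x = 94.650 - 4.473x → x_m = 11.8512.
Social marginal cost = private MC + MEC = 11.848 + 3.840x.
Set SMC = demand: 11.848 + 3.840x = 94.650 - 4.473x → x* = 9.9605.
Gap = |11.8512 − 9.9605| = 1.8907.

1.891 units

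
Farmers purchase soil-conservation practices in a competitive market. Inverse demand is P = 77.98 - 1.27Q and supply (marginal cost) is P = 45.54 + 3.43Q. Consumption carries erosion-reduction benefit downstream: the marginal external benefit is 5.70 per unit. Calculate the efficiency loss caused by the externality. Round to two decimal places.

DWL = 3.46

Market equilibrium (private): 45.54 + 3.43Q = 77.98 - 1.27Q → Q_m = 6.9021.
Social marginal benefit = demand + MEB = 83.68 - 1.27Q.
Set SMB = MC: 83.68 - 1.27Q = 45.54 + 3.43Q → Q* = 8.1149.
The welfare-loss triangle has base |Q_m − Q*| and height MEB(Q_m) (the vertical gap between SMB and MC is zero at Q* and MEB at Q_m).
DWL = ½ × 1.2128 × 5.7000 = 3.4565.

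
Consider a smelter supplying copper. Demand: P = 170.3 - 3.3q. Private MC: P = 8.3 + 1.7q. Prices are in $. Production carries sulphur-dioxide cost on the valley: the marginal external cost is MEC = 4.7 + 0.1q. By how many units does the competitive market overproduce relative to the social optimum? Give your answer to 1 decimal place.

1.6 units

Market equilibrium (private): 8.3 + 1.7q = 170.3 - 3.3q → q_m = 32.4000.
Social marginal cost = private MC + MEC = 13.0 + 1.8q.
Set SMC = demand: 13.0 + 1.8q = 170.3 - 3.3q → q* = 30.8431.
Gap = |32.4000 − 30.8431| = 1.5569.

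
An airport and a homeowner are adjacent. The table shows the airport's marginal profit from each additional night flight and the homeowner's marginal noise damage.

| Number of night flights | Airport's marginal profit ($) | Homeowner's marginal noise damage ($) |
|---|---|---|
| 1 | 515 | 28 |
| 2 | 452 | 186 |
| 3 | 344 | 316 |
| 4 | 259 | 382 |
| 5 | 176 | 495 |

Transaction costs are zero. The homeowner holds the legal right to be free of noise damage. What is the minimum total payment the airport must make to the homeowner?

$530

Efficient level: marginal profit ≥ marginal noise damage through level 3, so k* = 3.
With the homeowner holding the right, the airport must at least compensate total damage at k*: 28 + 186 + 316 = 530.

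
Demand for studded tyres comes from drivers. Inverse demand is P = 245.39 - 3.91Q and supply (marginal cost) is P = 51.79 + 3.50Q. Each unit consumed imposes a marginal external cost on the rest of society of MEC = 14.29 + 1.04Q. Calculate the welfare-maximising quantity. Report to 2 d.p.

Social marginal benefit = demand − MEC = 231.10 - 4.95Q.
Set SMB = MC: 231.10 - 4.95Q = 51.79 + 3.50Q → Q* = 21.2201.

Q* = 21.22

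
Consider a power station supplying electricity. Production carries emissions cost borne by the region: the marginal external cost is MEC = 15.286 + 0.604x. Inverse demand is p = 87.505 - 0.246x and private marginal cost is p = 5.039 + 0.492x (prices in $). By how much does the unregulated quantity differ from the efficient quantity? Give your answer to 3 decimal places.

Market equilibrium (private): 5.039 + 0.492x = 87.505 - 0.246x → x_m = 111.7425.
Social marginal cost = private MC + MEC = 20.325 + 1.096x.
Set SMC = demand: 20.325 + 1.096x = 87.505 - 0.246x → x* = 50.0596.
Gap = |111.7425 − 50.0596| = 61.6829.

61.683 units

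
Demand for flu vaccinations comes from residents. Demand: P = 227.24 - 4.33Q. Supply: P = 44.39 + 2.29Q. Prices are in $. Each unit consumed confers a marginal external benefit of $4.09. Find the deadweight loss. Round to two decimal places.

DWL = $1.26

Market equilibrium (private): 44.39 + 2.29Q = 227.24 - 4.33Q → Q_m = 27.6208.
Social marginal benefit = demand + MEB = 231.33 - 4.33Q.
Set SMB = MC: 231.33 - 4.33Q = 44.39 + 2.29Q → Q* = 28.2387.
The welfare-loss triangle has base |Q_m − Q*| and height MEB(Q_m) (the vertical gap between SMB and MC is zero at Q* and MEB at Q_m).
DWL = ½ × 0.6179 × 4.0900 = 1.2636.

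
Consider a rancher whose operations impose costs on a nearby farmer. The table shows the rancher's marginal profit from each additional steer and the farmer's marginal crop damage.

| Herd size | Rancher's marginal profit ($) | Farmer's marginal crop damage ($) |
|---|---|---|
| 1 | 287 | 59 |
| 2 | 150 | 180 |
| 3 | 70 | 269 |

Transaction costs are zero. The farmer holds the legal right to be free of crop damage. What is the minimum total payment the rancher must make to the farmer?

$59

Efficient level: marginal profit ≥ marginal crop damage through level 1, so k* = 1.
With the farmer holding the right, the rancher must at least compensate total damage at k*: 59 = 59.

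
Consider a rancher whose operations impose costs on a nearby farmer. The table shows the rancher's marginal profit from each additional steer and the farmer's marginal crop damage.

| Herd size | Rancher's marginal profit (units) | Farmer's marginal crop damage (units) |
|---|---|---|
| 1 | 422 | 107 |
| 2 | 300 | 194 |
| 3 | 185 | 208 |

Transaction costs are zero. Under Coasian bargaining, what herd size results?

2

Bargaining reaches the level where marginal profit last exceeds marginal crop damage.
That holds through level 2 (300 ≥ 194) but not at 3 (185 < 208).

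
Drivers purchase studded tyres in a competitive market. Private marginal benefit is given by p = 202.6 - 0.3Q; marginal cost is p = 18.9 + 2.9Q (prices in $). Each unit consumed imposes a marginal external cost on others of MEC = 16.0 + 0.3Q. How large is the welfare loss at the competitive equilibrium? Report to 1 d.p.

DWL = $157.7

Market equilibrium (private): 18.9 + 2.9Q = 202.6 - 0.3Q → Q_m = 57.4063.
Social marginal benefit = demand − MEC = 186.6 - 0.6Q.
Set SMB = MC: 186.6 - 0.6Q = 18.9 + 2.9Q → Q* = 47.9143.
Height of the DWL triangle at Q_m is MC(Q_m) − SMB(Q_m) = MEC(Q_m) = 33.2219.
DWL = ½ × 9.4920 × 33.2219 = 157.6711.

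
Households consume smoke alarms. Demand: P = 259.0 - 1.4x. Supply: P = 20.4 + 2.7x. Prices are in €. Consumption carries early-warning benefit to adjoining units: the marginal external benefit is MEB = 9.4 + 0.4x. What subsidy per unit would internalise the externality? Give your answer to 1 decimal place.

Social marginal benefit = demand + MEB = 268.4 - x.
Set SMB = MC: 268.4 - x = 20.4 + 2.7x → x* = 67.0270.
The Pigouvian subsidy equals MEB at x*: 9.4 + 0.4×67.0270 = 36.2108.

subsidy = €36.2 per unit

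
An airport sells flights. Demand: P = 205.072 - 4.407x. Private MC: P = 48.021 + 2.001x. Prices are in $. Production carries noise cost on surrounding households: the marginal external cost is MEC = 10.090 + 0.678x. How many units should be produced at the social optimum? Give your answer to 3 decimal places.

x* = 20.740

Social marginal cost = private MC + MEC = 58.111 + 2.679x.
Set SMC = demand: 58.111 + 2.679x = 205.072 - 4.407x → x* = 20.7396.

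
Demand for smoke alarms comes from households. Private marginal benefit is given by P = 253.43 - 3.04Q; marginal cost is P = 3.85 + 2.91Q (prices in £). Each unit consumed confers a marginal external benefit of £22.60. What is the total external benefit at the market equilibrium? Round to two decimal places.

Market equilibrium (private): 3.85 + 2.91Q = 253.43 - 3.04Q → Q_m = 41.9462.
Total external benefit = MEB × Q_m = 22.60 × 41.9462 = 947.9841.

£947.98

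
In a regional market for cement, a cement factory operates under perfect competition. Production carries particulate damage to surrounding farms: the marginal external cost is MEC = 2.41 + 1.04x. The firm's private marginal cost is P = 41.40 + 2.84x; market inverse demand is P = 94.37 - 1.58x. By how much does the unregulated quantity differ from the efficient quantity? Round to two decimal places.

2.72 units

Market equilibrium (private): 41.40 + 2.84x = 94.37 - 1.58x → x_m = 11.9842.
Social marginal cost = private MC + MEC = 43.81 + 3.88x.
Set SMC = demand: 43.81 + 3.88x = 94.37 - 1.58x → x* = 9.2601.
Gap = |11.9842 − 9.2601| = 2.7241.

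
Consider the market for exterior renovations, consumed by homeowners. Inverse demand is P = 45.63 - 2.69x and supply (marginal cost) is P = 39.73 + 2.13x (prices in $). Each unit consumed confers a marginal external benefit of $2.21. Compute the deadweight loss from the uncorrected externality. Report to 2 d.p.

Market equilibrium (private): 39.73 + 2.13x = 45.63 - 2.69x → x_m = 1.2241.
Social marginal benefit = demand + MEB = 47.84 - 2.69x.
Set SMB = MC: 47.84 - 2.69x = 39.73 + 2.13x → x* = 1.6826.
The loss is the area between SMB and MC from x* to x_m; with linear curves that's a triangle of height MEB(x_m).
DWL = ½ × 0.4585 × 2.2100 = 0.5066.

DWL = $0.51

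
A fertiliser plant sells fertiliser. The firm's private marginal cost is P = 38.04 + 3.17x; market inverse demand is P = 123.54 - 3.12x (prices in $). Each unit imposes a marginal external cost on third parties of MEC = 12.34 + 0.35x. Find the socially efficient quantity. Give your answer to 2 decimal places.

Social marginal cost = private MC + MEC = 50.38 + 3.52x.
Set SMC = demand: 50.38 + 3.52x = 123.54 - 3.12x → x* = 11.0181.

x* = 11.02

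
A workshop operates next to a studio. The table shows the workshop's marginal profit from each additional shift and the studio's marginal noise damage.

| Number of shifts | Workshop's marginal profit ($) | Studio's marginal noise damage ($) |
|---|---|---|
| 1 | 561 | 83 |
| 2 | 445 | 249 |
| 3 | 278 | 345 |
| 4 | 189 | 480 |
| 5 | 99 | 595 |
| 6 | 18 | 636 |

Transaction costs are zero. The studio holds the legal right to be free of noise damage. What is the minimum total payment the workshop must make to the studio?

$332

Efficient level: marginal profit ≥ marginal noise damage through level 2, so k* = 2.
With the studio holding the right, the workshop must at least compensate total damage at k*: 83 + 249 = 332.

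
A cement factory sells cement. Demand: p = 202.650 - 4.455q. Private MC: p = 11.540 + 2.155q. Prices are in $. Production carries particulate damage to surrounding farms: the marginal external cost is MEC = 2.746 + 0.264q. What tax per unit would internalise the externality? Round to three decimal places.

tax = $9.980 per unit

Social marginal cost = private MC + MEC = 14.286 + 2.419q.
Set SMC = demand: 14.286 + 2.419q = 202.650 - 4.455q → q* = 27.4024.
The Pigouvian tax equals MEC at q*: 2.746 + 0.264×27.4024 = 9.9802.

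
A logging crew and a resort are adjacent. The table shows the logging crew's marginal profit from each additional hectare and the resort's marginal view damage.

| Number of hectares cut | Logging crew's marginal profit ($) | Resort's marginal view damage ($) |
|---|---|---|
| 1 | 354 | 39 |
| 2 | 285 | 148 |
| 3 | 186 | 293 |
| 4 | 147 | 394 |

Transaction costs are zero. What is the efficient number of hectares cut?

2

Bargaining reaches the level where marginal profit last exceeds marginal view damage.
That holds through level 2 (285 ≥ 148) but not at 3 (186 < 293).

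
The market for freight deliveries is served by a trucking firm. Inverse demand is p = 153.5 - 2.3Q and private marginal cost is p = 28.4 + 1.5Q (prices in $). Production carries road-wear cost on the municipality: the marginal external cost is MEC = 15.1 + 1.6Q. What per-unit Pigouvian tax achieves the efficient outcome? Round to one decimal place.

Social marginal cost = private MC + MEC = 43.5 + 3.1Q.
Set SMC = demand: 43.5 + 3.1Q = 153.5 - 2.3Q → Q* = 20.3704.
The Pigouvian tax equals MEC at Q*: 15.1 + 1.6×20.3704 = 47.6926.

tax = $47.7 per unit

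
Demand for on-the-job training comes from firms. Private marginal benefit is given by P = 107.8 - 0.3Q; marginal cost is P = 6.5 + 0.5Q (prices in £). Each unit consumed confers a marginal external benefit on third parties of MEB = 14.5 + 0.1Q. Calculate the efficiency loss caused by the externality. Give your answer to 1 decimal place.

DWL = £527.0

Market equilibrium (private): 6.5 + 0.5Q = 107.8 - 0.3Q → Q_m = 126.6250.
Social marginal benefit = demand + MEB = 122.3 - 0.2Q.
Set SMB = MC: 122.3 - 0.2Q = 6.5 + 0.5Q → Q* = 165.4286.
Between Q* and Q_m the wedge SMB − MC runs linearly from 0 to MEB(Q_m), so the loss is a triangle.
DWL = ½ × 38.8036 × 27.1625 = 527.0014.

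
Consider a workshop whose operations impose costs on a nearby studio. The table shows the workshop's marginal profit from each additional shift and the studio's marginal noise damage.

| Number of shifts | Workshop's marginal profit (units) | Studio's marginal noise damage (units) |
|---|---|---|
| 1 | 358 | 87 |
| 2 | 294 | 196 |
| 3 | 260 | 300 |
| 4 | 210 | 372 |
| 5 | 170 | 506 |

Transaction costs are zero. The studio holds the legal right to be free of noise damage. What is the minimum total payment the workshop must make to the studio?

Efficient level: marginal profit ≥ marginal noise damage through level 2, so k* = 2.
With the studio holding the right, the workshop must at least compensate total damage at k*: 87 + 196 = 283.

283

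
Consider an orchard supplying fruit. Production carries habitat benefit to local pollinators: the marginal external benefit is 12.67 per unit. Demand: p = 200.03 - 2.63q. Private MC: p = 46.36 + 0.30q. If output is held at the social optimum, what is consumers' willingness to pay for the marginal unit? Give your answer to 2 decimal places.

Social marginal cost = private MC − MEB = 33.69 + 0.30q.
Set SMC = demand: 33.69 + 0.30q = 200.03 - 2.63q → q* = 56.7713.
Consumer price on the demand curve at q*: 200.03 − 2.63×56.7713 = 50.7215.

P = 50.72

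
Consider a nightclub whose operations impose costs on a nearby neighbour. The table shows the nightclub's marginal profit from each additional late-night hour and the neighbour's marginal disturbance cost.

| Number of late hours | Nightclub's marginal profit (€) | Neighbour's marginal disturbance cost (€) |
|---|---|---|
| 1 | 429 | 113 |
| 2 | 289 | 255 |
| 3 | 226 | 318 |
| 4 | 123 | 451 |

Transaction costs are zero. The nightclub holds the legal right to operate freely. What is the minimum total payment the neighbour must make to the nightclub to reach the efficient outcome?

Left alone the nightclub would choose level 4 (marginal profit stays positive).
Efficient level: k* = 2 (marginal profit ≥ marginal disturbance cost through 2).
The neighbour must at least cover the nightclub's forgone profit from cutting 4→2: 226 + 123 = 349.

€349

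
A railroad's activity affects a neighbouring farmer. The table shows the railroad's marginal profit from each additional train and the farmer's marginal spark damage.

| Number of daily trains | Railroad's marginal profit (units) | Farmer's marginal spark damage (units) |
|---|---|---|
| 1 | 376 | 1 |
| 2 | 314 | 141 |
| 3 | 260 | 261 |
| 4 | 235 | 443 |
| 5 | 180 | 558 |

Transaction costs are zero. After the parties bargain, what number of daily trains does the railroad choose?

Bargaining reaches the level where marginal profit last exceeds marginal spark damage.
That holds through level 2 (314 ≥ 141) but not at 3 (260 < 261).

2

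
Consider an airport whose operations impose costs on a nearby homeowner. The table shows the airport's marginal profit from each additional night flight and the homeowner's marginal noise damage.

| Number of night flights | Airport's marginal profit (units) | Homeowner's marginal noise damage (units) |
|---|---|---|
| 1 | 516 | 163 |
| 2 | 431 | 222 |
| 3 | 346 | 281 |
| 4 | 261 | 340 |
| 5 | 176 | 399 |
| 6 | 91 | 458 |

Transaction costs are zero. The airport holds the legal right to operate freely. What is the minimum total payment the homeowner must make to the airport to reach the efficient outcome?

Left alone the airport would choose level 6 (marginal profit stays positive).
Efficient level: k* = 3 (marginal profit ≥ marginal noise damage through 3).
The homeowner must at least cover the airport's forgone profit from cutting 6→3: 261 + 176 + 91 = 528.

528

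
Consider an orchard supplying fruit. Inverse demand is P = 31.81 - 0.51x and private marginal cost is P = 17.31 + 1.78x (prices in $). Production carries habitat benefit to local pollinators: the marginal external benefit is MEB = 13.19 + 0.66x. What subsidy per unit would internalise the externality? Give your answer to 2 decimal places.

subsidy = $24.40 per unit

Social marginal cost = private MC − MEB = 4.12 + 1.12x.
Set SMC = demand: 4.12 + 1.12x = 31.81 - 0.51x → x* = 16.9877.
The Pigouvian subsidy equals MEB at x*: 13.19 + 0.66×16.9877 = 24.4019.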